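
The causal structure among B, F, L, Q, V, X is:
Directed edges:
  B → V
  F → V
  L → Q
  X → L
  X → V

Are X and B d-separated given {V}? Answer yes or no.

No — X and B are d-connected given {V}.

Bayes-Ball from X | {V} reaches {B,F,L,Q}.
B ∈ reach(X|{V}) ⇒ X ⊥̸ B | {V}.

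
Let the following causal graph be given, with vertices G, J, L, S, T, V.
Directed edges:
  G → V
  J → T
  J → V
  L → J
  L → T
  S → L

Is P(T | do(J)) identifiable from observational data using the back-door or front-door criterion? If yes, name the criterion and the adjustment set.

desc(J)\{J}={T,V}; candidates ⊆ {G,L,S}.
size 0: {}; under {} J still reaches {L,S,T} ∋ T.
{L}: J⊥T given {L} in G with J→· removed — back-door holds.
P(T|do(J)) = Σ_{L} P(T|J,L)·P(L).

P(T|do(J)): backdoor, adjust for {L}.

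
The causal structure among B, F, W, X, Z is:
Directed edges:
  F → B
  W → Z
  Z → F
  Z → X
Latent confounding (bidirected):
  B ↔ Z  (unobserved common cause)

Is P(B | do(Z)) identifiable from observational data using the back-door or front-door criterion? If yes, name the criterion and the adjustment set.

desc(Z)\{Z}={B,F,X}; candidates ⊆ {W}.
Z↔B: latent back-door arc(s) into Z.
size 0: {}; under {} Z still reaches {B,W} ∋ B.
size 1: {W}; under {W} Z still reaches {B} ∋ B.
Z↔B cannot be blocked by any observed set — no back-door set.
{F}: (i) intercepts every directed Z→B path; (ii) no back-door Z→{F}; (iii) {Z} blocks every back-door {F}→B. Front-door holds.
P(B|do(Z)) = Σ_{F} P(F|Z) Σ_{Z'} P(B|F,Z')P(Z').

P(B|do(Z)): frontdoor, adjust for {F}.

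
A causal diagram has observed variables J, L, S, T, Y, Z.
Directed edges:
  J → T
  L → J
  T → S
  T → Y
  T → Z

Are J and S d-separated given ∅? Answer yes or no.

No — J and S are d-connected given ∅.

Bayes-Ball from J | ∅ reaches {L,S,T,Y,Z}.
S ∈ reach(J|∅) ⇒ J ⊥̸ S | ∅.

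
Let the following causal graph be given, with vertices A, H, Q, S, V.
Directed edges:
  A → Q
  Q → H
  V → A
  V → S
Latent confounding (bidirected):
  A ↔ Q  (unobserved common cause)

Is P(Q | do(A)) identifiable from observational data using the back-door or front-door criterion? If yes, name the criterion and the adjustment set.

P(Q|do(A)): not identifiable (no BD/FD set).

desc(A)\{A}={H,Q}; candidates ⊆ {S,V}.
A↔Q: latent back-door arc(s) into A.
size 0: {}; under {} A still reaches {H,Q,S,V} ∋ Q.
size 1: {S}, {V}; under {S} A still reaches {H,Q,V} ∋ Q.
size 2: {S,V}; under {S,V} A still reaches {H,Q} ∋ Q.
A↔Q cannot be blocked by any observed set — no back-door set.
No mediator lies on a directed A→…→Q path.
Neither criterion identifies P(Q|do(A)) in this graph.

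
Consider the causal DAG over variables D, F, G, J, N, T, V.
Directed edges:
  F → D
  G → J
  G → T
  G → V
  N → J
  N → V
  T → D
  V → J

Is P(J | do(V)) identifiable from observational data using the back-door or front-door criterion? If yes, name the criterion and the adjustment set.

desc(V)\{V}={J}; candidates ⊆ {D,F,G,N,T}.
size 0: {}; under {} V still reaches {D,G,J,N,T} ∋ J.
size 1: {D}, {F}, {G} …(+2); under {D} V still reaches {F,G,J,N,T} ∋ J.
{G,N}: V⊥J given {G,N} in G with V→· removed — back-door holds.
P(J|do(V)) = Σ_{G,N} P(J|V,G,N)·P(G,N).

P(J|do(V)): backdoor, adjust for {G, N}.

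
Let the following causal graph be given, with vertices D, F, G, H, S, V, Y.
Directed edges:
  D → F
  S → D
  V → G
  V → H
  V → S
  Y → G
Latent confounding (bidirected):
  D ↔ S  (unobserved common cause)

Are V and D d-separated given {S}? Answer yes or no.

Bayes-Ball from V | {S} reaches {D,F,G,H}.
D ∈ reach(V|{S}) ⇒ V ⊥̸ D | {S}.

No — V and D are d-connected given {S}.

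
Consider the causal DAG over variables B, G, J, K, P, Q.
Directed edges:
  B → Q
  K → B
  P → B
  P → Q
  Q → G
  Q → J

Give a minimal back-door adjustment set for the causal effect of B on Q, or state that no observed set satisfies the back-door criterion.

B→Q: minimal back-door set {P}.

desc(B)\{B}={G,J,Q}; candidates ⊆ {K,P}.
size 0: {}; under {} B still reaches {G,J,K,P,Q} ∋ Q.
{P}: B⊥Q given {P} in G with B→· removed — back-door holds.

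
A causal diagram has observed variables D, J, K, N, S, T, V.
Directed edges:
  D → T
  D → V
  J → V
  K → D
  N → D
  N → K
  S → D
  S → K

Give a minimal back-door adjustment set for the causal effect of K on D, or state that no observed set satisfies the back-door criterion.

desc(K)\{K}={D,T,V}; candidates ⊆ {J,N,S}.
size 0: {}; under {} K still reaches {D,N,S,T,V} ∋ D.
size 1: {J}, {N}, {S}; under {J} K still reaches {D,N,S,T,V} ∋ D.
{N,S}: K⊥D given {N,S} in G with K→· removed — back-door holds.

K→D: minimal back-door set {N, S}.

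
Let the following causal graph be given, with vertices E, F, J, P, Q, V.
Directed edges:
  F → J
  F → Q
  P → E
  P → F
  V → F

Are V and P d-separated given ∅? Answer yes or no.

Bayes-Ball from V | ∅ reaches {F,J,Q}.
P ∉ reach(V|∅) ⇒ V ⊥ P | ∅.

Yes — V ⊥ P | ∅.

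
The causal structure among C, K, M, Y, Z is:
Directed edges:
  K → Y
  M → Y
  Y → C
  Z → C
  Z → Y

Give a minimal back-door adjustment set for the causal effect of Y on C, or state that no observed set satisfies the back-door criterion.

Y→C: minimal back-door set {Z}.

desc(Y)\{Y}={C}; candidates ⊆ {K,M,Z}.
size 0: {}; under {} Y still reaches {C,K,M,Z} ∋ C.
{Z}: Y⊥C given {Z} in G with Y→· removed — back-door holds.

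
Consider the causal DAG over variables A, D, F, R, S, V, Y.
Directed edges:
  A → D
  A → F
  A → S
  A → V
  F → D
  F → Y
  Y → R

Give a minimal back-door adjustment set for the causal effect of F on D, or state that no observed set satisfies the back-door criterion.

desc(F)\{F}={D,R,Y}; candidates ⊆ {A,S,V}.
size 0: {}; under {} F still reaches {A,D,S,V} ∋ D.
{A}: F⊥D given {A} in G with F→· removed — back-door holds.

F→D: minimal back-door set {A}.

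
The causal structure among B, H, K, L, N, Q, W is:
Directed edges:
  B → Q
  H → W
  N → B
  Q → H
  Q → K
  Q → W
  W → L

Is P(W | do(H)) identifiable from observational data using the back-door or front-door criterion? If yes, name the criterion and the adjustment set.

P(W|do(H)): backdoor, adjust for {Q}.

desc(H)\{H}={L,W}; candidates ⊆ {B,K,N,Q}.
size 0: {}; under {} H still reaches {B,K,L,N,Q,W} ∋ W.
{Q}: H⊥W given {Q} in G with H→· removed — back-door holds.
P(W|do(H)) = Σ_{Q} P(W|H,Q)·P(Q).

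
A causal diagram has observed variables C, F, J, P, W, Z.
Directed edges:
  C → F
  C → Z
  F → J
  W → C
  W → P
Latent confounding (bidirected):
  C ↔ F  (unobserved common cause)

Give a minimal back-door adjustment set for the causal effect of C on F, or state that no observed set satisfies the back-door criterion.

C→F: no observed back-door set.

desc(C)\{C}={F,J,Z}; candidates ⊆ {P,W}.
C↔F: latent back-door arc(s) into C.
size 0: {}; under {} C still reaches {F,J,P,W} ∋ F.
size 1: {P}, {W}; under {P} C still reaches {F,J,W} ∋ F.
size 2: {P,W}; under {P,W} C still reaches {F,J} ∋ F.
C↔F cannot be blocked by any observed set — no back-door set.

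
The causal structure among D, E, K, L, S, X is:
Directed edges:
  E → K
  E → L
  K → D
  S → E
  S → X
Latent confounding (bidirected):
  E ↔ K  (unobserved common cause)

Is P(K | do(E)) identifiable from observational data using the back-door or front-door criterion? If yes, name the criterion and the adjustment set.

desc(E)\{E}={D,K,L}; candidates ⊆ {S,X}.
E↔K: latent back-door arc(s) into E.
size 0: {}; under {} E still reaches {D,K,S,X} ∋ K.
size 1: {S}, {X}; under {S} E still reaches {D,K} ∋ K.
size 2: {S,X}; under {S,X} E still reaches {D,K} ∋ K.
E↔K cannot be blocked by any observed set — no back-door set.
No mediator lies on a directed E→…→K path.
Neither criterion identifies P(K|do(E)) in this graph.

P(K|do(E)): not identifiable (no BD/FD set).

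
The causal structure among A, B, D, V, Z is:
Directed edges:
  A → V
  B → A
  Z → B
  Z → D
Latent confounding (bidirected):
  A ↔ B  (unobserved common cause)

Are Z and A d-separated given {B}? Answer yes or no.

No — Z and A are d-connected given {B}.

Bayes-Ball from Z | {B} reaches {A,D,V}.
A ∈ reach(Z|{B}) ⇒ Z ⊥̸ A | {B}.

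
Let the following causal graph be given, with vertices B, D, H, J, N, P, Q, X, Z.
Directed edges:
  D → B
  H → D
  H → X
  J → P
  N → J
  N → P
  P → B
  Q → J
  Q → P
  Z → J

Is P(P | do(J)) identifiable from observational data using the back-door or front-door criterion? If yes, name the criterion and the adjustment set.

desc(J)\{J}={B,P}; candidates ⊆ {D,H,N,Q,X,Z}.
size 0: {}; under {} J still reaches {B,N,P,Q,Z} ∋ P.
size 1: {D}, {H}, {N} …(+3); under {D} J still reaches {B,N,P,Q,Z} ∋ P.
{N,Q}: J⊥P given {N,Q} in G with J→· removed — back-door holds.
P(P|do(J)) = Σ_{N,Q} P(P|J,N,Q)·P(N,Q).

P(P|do(J)): backdoor, adjust for {N, Q}.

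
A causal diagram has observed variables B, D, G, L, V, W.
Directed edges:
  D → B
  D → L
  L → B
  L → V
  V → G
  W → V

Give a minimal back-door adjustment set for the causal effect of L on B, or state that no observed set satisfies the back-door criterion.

desc(L)\{L}={B,G,V}; candidates ⊆ {D,W}.
size 0: {}; under {} L still reaches {B,D} ∋ B.
{D}: L⊥B given {D} in G with L→· removed — back-door holds.

L→B: minimal back-door set {D}.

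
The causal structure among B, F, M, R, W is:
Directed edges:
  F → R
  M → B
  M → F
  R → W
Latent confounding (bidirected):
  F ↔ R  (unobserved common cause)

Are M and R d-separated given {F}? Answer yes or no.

Bayes-Ball from M | {F} reaches {B,R,W}.
R ∈ reach(M|{F}) ⇒ M ⊥̸ R | {F}.

No — M and R are d-connected given {F}.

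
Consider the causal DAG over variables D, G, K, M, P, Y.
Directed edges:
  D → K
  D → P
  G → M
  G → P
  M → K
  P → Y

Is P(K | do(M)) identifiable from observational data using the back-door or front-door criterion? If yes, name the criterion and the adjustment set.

desc(M)\{M}={K}; candidates ⊆ {D,G,P,Y}.
∅: M⊥K given ∅ in G with M→· removed — back-door holds.
P(K|do(M)) = P(K|M) — no adjustment needed.

P(K|do(M)): backdoor, adjust for ∅.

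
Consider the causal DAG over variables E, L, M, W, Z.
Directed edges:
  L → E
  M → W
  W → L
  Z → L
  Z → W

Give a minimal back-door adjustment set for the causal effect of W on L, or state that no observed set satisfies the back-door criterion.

desc(W)\{W}={E,L}; candidates ⊆ {M,Z}.
size 0: {}; under {} W still reaches {E,L,M,Z} ∋ L.
{Z}: W⊥L given {Z} in G with W→· removed — back-door holds.

W→L: minimal back-door set {Z}.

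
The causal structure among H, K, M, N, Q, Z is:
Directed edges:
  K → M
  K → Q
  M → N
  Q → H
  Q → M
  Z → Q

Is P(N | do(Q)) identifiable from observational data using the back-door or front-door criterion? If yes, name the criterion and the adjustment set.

desc(Q)\{Q}={H,M,N}; candidates ⊆ {K,Z}.
size 0: {}; under {} Q still reaches {K,M,N,Z} ∋ N.
{K}: Q⊥N given {K} in G with Q→· removed — back-door holds.
P(N|do(Q)) = Σ_{K} P(N|Q,K)·P(K).

P(N|do(Q)): backdoor, adjust for {K}.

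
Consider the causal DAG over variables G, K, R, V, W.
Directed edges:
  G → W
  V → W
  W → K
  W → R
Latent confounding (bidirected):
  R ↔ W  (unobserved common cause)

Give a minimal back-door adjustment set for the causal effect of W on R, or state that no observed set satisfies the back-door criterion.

W→R: no observed back-door set.

desc(W)\{W}={K,R}; candidates ⊆ {G,V}.
W↔R: latent back-door arc(s) into W.
size 0: {}; under {} W still reaches {G,R,V} ∋ R.
size 1: {G}, {V}; under {G} W still reaches {R,V} ∋ R.
size 2: {G,V}; under {G,V} W still reaches {R} ∋ R.
W↔R cannot be blocked by any observed set — no back-door set.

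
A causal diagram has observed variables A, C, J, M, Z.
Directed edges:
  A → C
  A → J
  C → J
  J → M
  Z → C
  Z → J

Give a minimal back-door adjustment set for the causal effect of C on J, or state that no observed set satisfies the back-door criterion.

desc(C)\{C}={J,M}; candidates ⊆ {A,Z}.
size 0: {}; under {} C still reaches {A,J,M,Z} ∋ J.
size 1: {A}, {Z}; under {A} C still reaches {J,M,Z} ∋ J.
{A,Z}: C⊥J given {A,Z} in G with C→· removed — back-door holds.

C→J: minimal back-door set {A, Z}.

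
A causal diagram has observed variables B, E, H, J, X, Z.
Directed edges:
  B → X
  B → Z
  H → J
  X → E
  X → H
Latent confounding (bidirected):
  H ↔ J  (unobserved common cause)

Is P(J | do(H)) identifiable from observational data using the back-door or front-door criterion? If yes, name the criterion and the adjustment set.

P(J|do(H)): not identifiable (no BD/FD set).

desc(H)\{H}={J}; candidates ⊆ {B,E,X,Z}.
H↔J: latent back-door arc(s) into H.
size 0: {}; under {} H still reaches {B,E,J,X,Z} ∋ J.
size 1: {B}, {E}, {X} …(+1); under {B} H still reaches {E,J,X} ∋ J.
size 2: {B,E}, {B,X}, {B,Z} …(+3); under {B,E} H still reaches {J,X} ∋ J.
H↔J cannot be blocked by any observed set — no back-door set.
No mediator lies on a directed H→…→J path.
Neither criterion identifies P(J|do(H)) in this graph.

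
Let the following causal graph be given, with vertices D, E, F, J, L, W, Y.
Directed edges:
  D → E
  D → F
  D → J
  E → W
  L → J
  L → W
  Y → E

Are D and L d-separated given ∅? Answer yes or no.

Yes — D ⊥ L | ∅.

Bayes-Ball from D | ∅ reaches {E,F,J,W}.
L ∉ reach(D|∅) ⇒ D ⊥ L | ∅.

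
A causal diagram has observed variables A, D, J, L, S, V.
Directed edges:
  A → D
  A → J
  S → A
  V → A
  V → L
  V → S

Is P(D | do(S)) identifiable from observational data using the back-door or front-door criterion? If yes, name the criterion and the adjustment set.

desc(S)\{S}={A,D,J}; candidates ⊆ {L,V}.
size 0: {}; under {} S still reaches {A,D,J,L,V} ∋ D.
{V}: S⊥D given {V} in G with S→· removed — back-door holds.
P(D|do(S)) = Σ_{V} P(D|S,V)·P(V).

P(D|do(S)): backdoor, adjust for {V}.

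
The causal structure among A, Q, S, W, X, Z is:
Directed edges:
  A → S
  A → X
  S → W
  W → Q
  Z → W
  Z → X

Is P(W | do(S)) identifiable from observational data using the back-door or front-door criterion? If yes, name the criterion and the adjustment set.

desc(S)\{S}={Q,W}; candidates ⊆ {A,X,Z}.
∅: S⊥W given ∅ in G with S→· removed — back-door holds.
P(W|do(S)) = P(W|S) — no adjustment needed.

P(W|do(S)): backdoor, adjust for ∅.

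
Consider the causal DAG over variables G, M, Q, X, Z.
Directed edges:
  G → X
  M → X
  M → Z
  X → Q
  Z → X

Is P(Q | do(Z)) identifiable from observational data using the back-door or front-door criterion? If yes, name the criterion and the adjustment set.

P(Q|do(Z)): backdoor, adjust for {M}.

desc(Z)\{Z}={Q,X}; candidates ⊆ {G,M}.
size 0: {}; under {} Z still reaches {M,Q,X} ∋ Q.
{M}: Z⊥Q given {M} in G with Z→· removed — back-door holds.
P(Q|do(Z)) = Σ_{M} P(Q|Z,M)·P(M).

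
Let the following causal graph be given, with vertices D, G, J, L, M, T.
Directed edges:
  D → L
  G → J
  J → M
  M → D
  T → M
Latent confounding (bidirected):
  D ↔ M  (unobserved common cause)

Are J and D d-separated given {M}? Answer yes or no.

No — J and D are d-connected given {M}.

Bayes-Ball from J | {M} reaches {D,G,L,T}.
D ∈ reach(J|{M}) ⇒ J ⊥̸ D | {M}.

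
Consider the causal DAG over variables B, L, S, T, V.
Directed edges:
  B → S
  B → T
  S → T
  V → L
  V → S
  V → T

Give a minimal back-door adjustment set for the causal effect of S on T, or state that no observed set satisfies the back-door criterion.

desc(S)\{S}={T}; candidates ⊆ {B,L,V}.
size 0: {}; under {} S still reaches {B,L,T,V} ∋ T.
size 1: {B}, {L}, {V}; under {B} S still reaches {L,T,V} ∋ T.
{B,V}: S⊥T given {B,V} in G with S→· removed — back-door holds.

S→T: minimal back-door set {B, V}.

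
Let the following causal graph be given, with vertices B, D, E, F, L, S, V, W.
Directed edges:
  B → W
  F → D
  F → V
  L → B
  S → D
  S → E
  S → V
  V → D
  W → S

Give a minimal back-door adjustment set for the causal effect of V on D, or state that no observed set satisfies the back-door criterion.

V→D: minimal back-door set {F, S}.

desc(V)\{V}={D}; candidates ⊆ {B,E,F,L,S,W}.
size 0: {}; under {} V still reaches {B,D,E,F,L,S,W} ∋ D.
size 1: {B}, {E}, {F} …(+3); under {B} V still reaches {D,E,F,S,W} ∋ D.
{F,S}: V⊥D given {F,S} in G with V→· removed — back-door holds.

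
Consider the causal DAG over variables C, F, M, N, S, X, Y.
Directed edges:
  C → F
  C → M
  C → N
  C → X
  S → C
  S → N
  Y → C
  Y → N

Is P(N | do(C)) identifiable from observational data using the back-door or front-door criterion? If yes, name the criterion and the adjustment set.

desc(C)\{C}={F,M,N,X}; candidates ⊆ {S,Y}.
size 0: {}; under {} C still reaches {N,S,Y} ∋ N.
size 1: {S}, {Y}; under {S} C still reaches {N,Y} ∋ N.
{S,Y}: C⊥N given {S,Y} in G with C→· removed — back-door holds.
P(N|do(C)) = Σ_{S,Y} P(N|C,S,Y)·P(S,Y).

P(N|do(C)): backdoor, adjust for {S, Y}.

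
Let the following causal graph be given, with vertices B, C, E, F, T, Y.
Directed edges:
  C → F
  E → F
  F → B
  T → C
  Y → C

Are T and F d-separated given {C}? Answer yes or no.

Yes — T ⊥ F | {C}.

Bayes-Ball from T | {C} reaches {Y}.
F ∉ reach(T|{C}) ⇒ T ⊥ F | {C}.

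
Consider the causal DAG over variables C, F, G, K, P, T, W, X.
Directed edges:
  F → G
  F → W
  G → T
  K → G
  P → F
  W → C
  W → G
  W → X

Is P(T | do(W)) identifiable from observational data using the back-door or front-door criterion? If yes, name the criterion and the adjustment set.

P(T|do(W)): backdoor, adjust for {F}.

desc(W)\{W}={C,G,T,X}; candidates ⊆ {F,K,P}.
size 0: {}; under {} W still reaches {F,G,P,T} ∋ T.
{F}: W⊥T given {F} in G with W→· removed — back-door holds.
P(T|do(W)) = Σ_{F} P(T|W,F)·P(F).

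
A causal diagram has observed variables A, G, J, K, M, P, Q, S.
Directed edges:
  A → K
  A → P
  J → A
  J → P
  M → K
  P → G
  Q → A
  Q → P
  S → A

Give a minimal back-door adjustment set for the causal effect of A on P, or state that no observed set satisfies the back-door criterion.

A→P: minimal back-door set {J, Q}.

desc(A)\{A}={G,K,P}; candidates ⊆ {J,M,Q,S}.
size 0: {}; under {} A still reaches {G,J,P,Q,S} ∋ P.
size 1: {J}, {M}, {Q} …(+1); under {J} A still reaches {G,P,Q,S} ∋ P.
{J,Q}: A⊥P given {J,Q} in G with A→· removed — back-door holds.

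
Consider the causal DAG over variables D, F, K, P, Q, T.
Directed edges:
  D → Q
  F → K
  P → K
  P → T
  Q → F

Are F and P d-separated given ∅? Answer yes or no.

Yes — F ⊥ P | ∅.

Bayes-Ball from F | ∅ reaches {D,K,Q}.
P ∉ reach(F|∅) ⇒ F ⊥ P | ∅.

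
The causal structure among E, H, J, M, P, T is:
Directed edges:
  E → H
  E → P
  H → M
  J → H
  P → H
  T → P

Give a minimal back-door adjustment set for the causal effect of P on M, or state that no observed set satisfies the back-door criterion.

desc(P)\{P}={H,M}; candidates ⊆ {E,J,T}.
size 0: {}; under {} P still reaches {E,H,M,T} ∋ M.
{E}: P⊥M given {E} in G with P→· removed — back-door holds.

P→M: minimal back-door set {E}.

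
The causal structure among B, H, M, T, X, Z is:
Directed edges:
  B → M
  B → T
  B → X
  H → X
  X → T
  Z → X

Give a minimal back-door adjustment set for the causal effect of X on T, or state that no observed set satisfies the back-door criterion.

X→T: minimal back-door set {B}.

desc(X)\{X}={T}; candidates ⊆ {B,H,M,Z}.
size 0: {}; under {} X still reaches {B,H,M,T,Z} ∋ T.
{B}: X⊥T given {B} in G with X→· removed — back-door holds.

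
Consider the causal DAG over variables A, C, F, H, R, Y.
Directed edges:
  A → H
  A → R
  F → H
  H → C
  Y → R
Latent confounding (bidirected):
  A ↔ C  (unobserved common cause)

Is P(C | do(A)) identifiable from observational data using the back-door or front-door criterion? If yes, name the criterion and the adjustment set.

desc(A)\{A}={C,H,R}; candidates ⊆ {F,Y}.
A↔C: latent back-door arc(s) into A.
size 0: {}; under {} A still reaches {C} ∋ C.
size 1: {F}, {Y}; under {F} A still reaches {C} ∋ C.
size 2: {F,Y}; under {F,Y} A still reaches {C} ∋ C.
A↔C cannot be blocked by any observed set — no back-door set.
{H}: (i) intercepts every directed A→C path; (ii) no back-door A→{H}; (iii) {A} blocks every back-door {H}→C. Front-door holds.
P(C|do(A)) = Σ_{H} P(H|A) Σ_{A'} P(C|H,A')P(A').

P(C|do(A)): frontdoor, adjust for {H}.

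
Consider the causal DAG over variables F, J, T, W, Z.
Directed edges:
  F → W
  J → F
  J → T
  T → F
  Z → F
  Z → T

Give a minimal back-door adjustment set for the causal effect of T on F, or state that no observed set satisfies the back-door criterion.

desc(T)\{T}={F,W}; candidates ⊆ {J,Z}.
size 0: {}; under {} T still reaches {F,J,W,Z} ∋ F.
size 1: {J}, {Z}; under {J} T still reaches {F,W,Z} ∋ F.
{J,Z}: T⊥F given {J,Z} in G with T→· removed — back-door holds.

T→F: minimal back-door set {J, Z}.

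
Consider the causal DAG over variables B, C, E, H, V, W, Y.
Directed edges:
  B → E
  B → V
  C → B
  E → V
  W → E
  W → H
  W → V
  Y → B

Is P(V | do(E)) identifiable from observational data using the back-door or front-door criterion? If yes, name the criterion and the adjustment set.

desc(E)\{E}={V}; candidates ⊆ {B,C,H,W,Y}.
size 0: {}; under {} E still reaches {B,C,H,V,W,Y} ∋ V.
size 1: {B}, {C}, {H} …(+2); under {B} E still reaches {H,V,W} ∋ V.
{B,W}: E⊥V given {B,W} in G with E→· removed — back-door holds.
P(V|do(E)) = Σ_{B,W} P(V|E,B,W)·P(B,W).

P(V|do(E)): backdoor, adjust for {B, W}.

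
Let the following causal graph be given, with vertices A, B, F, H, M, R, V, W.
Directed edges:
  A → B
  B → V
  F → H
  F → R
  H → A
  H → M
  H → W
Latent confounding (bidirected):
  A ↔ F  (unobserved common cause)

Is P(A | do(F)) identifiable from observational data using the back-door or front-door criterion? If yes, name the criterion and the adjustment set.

P(A|do(F)): frontdoor, adjust for {H}.

desc(F)\{F}={A,B,H,M,R,V,W}; candidates ⊆ {—}.
F↔A: latent back-door arc(s) into F.
size 0: {}; under {} F still reaches {A,B,V} ∋ A.
F↔A cannot be blocked by any observed set — no back-door set.
{H}: (i) intercepts every directed F→A path; (ii) no back-door F→{H}; (iii) {F} blocks every back-door {H}→A. Front-door holds.
P(A|do(F)) = Σ_{H} P(H|F) Σ_{F'} P(A|H,F')P(F').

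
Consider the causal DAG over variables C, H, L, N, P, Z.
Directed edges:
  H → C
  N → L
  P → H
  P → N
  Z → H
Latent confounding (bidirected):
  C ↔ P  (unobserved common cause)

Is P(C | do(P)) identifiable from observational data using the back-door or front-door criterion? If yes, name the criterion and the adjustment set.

desc(P)\{P}={C,H,L,N}; candidates ⊆ {Z}.
P↔C: latent back-door arc(s) into P.
size 0: {}; under {} P still reaches {C} ∋ C.
size 1: {Z}; under {Z} P still reaches {C} ∋ C.
P↔C cannot be blocked by any observed set — no back-door set.
{H}: (i) intercepts every directed P→C path; (ii) no back-door P→{H}; (iii) {P} blocks every back-door {H}→C. Front-door holds.
P(C|do(P)) = Σ_{H} P(H|P) Σ_{P'} P(C|H,P')P(P').

P(C|do(P)): frontdoor, adjust for {H}.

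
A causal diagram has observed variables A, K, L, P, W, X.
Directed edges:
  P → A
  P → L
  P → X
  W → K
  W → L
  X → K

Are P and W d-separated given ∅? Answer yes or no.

Yes — P ⊥ W | ∅.

Bayes-Ball from P | ∅ reaches {A,K,L,X}.
W ∉ reach(P|∅) ⇒ P ⊥ W | ∅.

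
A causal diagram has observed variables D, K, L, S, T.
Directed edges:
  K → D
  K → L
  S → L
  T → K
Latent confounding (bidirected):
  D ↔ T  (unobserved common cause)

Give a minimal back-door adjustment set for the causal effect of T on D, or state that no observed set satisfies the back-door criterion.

T→D: no observed back-door set.

desc(T)\{T}={D,K,L}; candidates ⊆ {S}.
T↔D: latent back-door arc(s) into T.
size 0: {}; under {} T still reaches {D} ∋ D.
size 1: {S}; under {S} T still reaches {D} ∋ D.
T↔D cannot be blocked by any observed set — no back-door set.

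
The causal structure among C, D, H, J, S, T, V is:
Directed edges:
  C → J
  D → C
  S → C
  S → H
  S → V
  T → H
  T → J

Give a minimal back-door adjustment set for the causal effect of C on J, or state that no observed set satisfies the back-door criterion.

desc(C)\{C}={J}; candidates ⊆ {D,H,S,T,V}.
∅: C⊥J given ∅ in G with C→· removed — back-door holds.

C→J: minimal back-door set ∅.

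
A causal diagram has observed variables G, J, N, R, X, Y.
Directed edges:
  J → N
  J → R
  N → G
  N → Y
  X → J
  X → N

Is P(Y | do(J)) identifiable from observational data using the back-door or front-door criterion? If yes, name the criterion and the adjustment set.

desc(J)\{J}={G,N,R,Y}; candidates ⊆ {X}.
size 0: {}; under {} J still reaches {G,N,X,Y} ∋ Y.
{X}: J⊥Y given {X} in G with J→· removed — back-door holds.
P(Y|do(J)) = Σ_{X} P(Y|J,X)·P(X).

P(Y|do(J)): backdoor, adjust for {X}.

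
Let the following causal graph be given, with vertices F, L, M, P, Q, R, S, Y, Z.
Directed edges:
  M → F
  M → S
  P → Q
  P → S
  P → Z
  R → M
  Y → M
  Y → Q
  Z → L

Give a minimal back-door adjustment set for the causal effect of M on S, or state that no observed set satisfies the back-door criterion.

desc(M)\{M}={F,S}; candidates ⊆ {L,P,Q,R,Y,Z}.
∅: M⊥S given ∅ in G with M→· removed — back-door holds.

M→S: minimal back-door set ∅.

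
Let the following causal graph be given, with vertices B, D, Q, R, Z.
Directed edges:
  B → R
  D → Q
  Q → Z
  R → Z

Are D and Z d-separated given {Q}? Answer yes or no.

Bayes-Ball from D | {Q} reaches ∅.
Z ∉ reach(D|{Q}) ⇒ D ⊥ Z | {Q}.

Yes — D ⊥ Z | {Q}.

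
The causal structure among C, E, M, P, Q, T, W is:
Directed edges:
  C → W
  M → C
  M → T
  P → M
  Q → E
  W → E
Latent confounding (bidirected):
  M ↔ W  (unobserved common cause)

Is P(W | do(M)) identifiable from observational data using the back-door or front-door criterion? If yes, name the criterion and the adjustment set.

desc(M)\{M}={C,E,T,W}; candidates ⊆ {P,Q}.
M↔W: latent back-door arc(s) into M.
size 0: {}; under {} M still reaches {E,P,W} ∋ W.
size 1: {P}, {Q}; under {P} M still reaches {E,W} ∋ W.
size 2: {P,Q}; under {P,Q} M still reaches {E,W} ∋ W.
M↔W cannot be blocked by any observed set — no back-door set.
{C}: (i) intercepts every directed M→W path; (ii) no back-door M→{C}; (iii) {M} blocks every back-door {C}→W. Front-door holds.
P(W|do(M)) = Σ_{C} P(C|M) Σ_{M'} P(W|C,M')P(M').

P(W|do(M)): frontdoor, adjust for {C}.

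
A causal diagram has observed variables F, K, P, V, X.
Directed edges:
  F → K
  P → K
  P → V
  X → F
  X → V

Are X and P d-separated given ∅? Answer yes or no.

Bayes-Ball from X | ∅ reaches {F,K,V}.
P ∉ reach(X|∅) ⇒ X ⊥ P | ∅.

Yes — X ⊥ P | ∅.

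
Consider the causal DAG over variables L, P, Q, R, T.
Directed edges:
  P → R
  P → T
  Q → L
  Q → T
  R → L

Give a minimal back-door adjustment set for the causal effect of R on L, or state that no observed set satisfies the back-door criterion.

R→L: minimal back-door set ∅.

desc(R)\{R}={L}; candidates ⊆ {P,Q,T}.
∅: R⊥L given ∅ in G with R→· removed — back-door holds.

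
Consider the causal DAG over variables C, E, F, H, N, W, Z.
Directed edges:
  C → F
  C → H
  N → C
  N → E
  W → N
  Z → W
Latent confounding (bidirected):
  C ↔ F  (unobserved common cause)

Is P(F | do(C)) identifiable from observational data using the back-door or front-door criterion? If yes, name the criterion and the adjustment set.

P(F|do(C)): not identifiable (no BD/FD set).

desc(C)\{C}={F,H}; candidates ⊆ {E,N,W,Z}.
C↔F: latent back-door arc(s) into C.
size 0: {}; under {} C still reaches {E,F,N,W,Z} ∋ F.
size 1: {E}, {N}, {W} …(+1); under {E} C still reaches {F,N,W,Z} ∋ F.
size 2: {E,N}, {E,W}, {E,Z} …(+3); under {E,N} C still reaches {F} ∋ F.
C↔F cannot be blocked by any observed set — no back-door set.
No mediator lies on a directed C→…→F path.
Neither criterion identifies P(F|do(C)) in this graph.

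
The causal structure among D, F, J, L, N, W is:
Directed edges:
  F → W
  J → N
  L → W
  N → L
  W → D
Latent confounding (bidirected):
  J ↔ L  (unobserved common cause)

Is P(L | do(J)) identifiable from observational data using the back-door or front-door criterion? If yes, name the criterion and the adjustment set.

desc(J)\{J}={D,L,N,W}; candidates ⊆ {F}.
J↔L: latent back-door arc(s) into J.
size 0: {}; under {} J still reaches {D,L,W} ∋ L.
size 1: {F}; under {F} J still reaches {D,L,W} ∋ L.
J↔L cannot be blocked by any observed set — no back-door set.
{N}: (i) intercepts every directed J→L path; (ii) no back-door J→{N}; (iii) {J} blocks every back-door {N}→L. Front-door holds.
P(L|do(J)) = Σ_{N} P(N|J) Σ_{J'} P(L|N,J')P(J').

P(L|do(J)): frontdoor, adjust for {N}.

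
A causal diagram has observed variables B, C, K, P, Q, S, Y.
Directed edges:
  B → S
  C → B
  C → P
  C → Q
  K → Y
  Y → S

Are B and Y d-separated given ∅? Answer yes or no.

Bayes-Ball from B | ∅ reaches {C,P,Q,S}.
Y ∉ reach(B|∅) ⇒ B ⊥ Y | ∅.

Yes — B ⊥ Y | ∅.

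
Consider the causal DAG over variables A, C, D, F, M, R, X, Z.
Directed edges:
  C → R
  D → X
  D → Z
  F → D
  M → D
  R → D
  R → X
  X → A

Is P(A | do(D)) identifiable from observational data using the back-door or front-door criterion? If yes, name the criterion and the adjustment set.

P(A|do(D)): backdoor, adjust for {R}.

desc(D)\{D}={A,X,Z}; candidates ⊆ {C,F,M,R}.
size 0: {}; under {} D still reaches {A,C,F,M,R,X} ∋ A.
{R}: D⊥A given {R} in G with D→· removed — back-door holds.
P(A|do(D)) = Σ_{R} P(A|D,R)·P(R).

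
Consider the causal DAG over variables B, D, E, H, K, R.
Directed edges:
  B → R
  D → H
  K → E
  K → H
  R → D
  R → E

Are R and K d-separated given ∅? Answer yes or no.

Yes — R ⊥ K | ∅.

Bayes-Ball from R | ∅ reaches {B,D,E,H}.
K ∉ reach(R|∅) ⇒ R ⊥ K | ∅.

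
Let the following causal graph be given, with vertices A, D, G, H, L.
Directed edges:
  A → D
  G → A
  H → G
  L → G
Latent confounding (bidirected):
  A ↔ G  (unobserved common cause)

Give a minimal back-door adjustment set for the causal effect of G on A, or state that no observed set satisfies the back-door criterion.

desc(G)\{G}={A,D}; candidates ⊆ {H,L}.
G↔A: latent back-door arc(s) into G.
size 0: {}; under {} G still reaches {A,D,H,L} ∋ A.
size 1: {H}, {L}; under {H} G still reaches {A,D,L} ∋ A.
size 2: {H,L}; under {H,L} G still reaches {A,D} ∋ A.
G↔A cannot be blocked by any observed set — no back-door set.

G→A: no observed back-door set.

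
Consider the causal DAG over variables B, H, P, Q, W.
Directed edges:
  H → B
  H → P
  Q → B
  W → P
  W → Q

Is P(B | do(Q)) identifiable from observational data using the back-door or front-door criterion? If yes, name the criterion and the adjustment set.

desc(Q)\{Q}={B}; candidates ⊆ {H,P,W}.
∅: Q⊥B given ∅ in G with Q→· removed — back-door holds.
P(B|do(Q)) = P(B|Q) — no adjustment needed.

P(B|do(Q)): backdoor, adjust for ∅.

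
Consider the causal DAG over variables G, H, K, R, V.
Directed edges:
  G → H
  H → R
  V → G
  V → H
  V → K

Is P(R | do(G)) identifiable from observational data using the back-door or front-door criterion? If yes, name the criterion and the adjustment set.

P(R|do(G)): backdoor, adjust for {V}.

desc(G)\{G}={H,R}; candidates ⊆ {K,V}.
size 0: {}; under {} G still reaches {H,K,R,V} ∋ R.
{V}: G⊥R given {V} in G with G→· removed — back-door holds.
P(R|do(G)) = Σ_{V} P(R|G,V)·P(V).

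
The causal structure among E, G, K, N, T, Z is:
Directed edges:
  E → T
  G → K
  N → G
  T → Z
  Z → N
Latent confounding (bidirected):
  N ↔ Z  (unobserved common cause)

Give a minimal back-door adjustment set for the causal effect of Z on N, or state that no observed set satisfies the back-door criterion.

Z→N: no observed back-door set.

desc(Z)\{Z}={G,K,N}; candidates ⊆ {E,T}.
Z↔N: latent back-door arc(s) into Z.
size 0: {}; under {} Z still reaches {E,G,K,N,T} ∋ N.
size 1: {E}, {T}; under {E} Z still reaches {G,K,N,T} ∋ N.
size 2: {E,T}; under {E,T} Z still reaches {G,K,N} ∋ N.
Z↔N cannot be blocked by any observed set — no back-door set.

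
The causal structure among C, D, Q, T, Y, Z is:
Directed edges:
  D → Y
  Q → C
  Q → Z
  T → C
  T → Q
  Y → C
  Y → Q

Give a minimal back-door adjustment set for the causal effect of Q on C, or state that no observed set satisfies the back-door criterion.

desc(Q)\{Q}={C,Z}; candidates ⊆ {D,T,Y}.
size 0: {}; under {} Q still reaches {C,D,T,Y} ∋ C.
size 1: {D}, {T}, {Y}; under {D} Q still reaches {C,T,Y} ∋ C.
{T,Y}: Q⊥C given {T,Y} in G with Q→· removed — back-door holds.

Q→C: minimal back-door set {T, Y}.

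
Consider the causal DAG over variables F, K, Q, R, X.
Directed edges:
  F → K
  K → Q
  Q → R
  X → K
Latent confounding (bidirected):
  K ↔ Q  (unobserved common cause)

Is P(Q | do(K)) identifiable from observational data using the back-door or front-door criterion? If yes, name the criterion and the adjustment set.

P(Q|do(K)): not identifiable (no BD/FD set).

desc(K)\{K}={Q,R}; candidates ⊆ {F,X}.
K↔Q: latent back-door arc(s) into K.
size 0: {}; under {} K still reaches {F,Q,R,X} ∋ Q.
size 1: {F}, {X}; under {F} K still reaches {Q,R,X} ∋ Q.
size 2: {F,X}; under {F,X} K still reaches {Q,R} ∋ Q.
K↔Q cannot be blocked by any observed set — no back-door set.
No mediator lies on a directed K→…→Q path.
Neither criterion identifies P(Q|do(K)) in this graph.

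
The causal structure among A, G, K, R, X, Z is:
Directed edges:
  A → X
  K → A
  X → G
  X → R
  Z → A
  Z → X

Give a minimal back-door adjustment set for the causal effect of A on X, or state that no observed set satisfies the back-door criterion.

A→X: minimal back-door set {Z}.

desc(A)\{A}={G,R,X}; candidates ⊆ {K,Z}.
size 0: {}; under {} A still reaches {G,K,R,X,Z} ∋ X.
{Z}: A⊥X given {Z} in G with A→· removed — back-door holds.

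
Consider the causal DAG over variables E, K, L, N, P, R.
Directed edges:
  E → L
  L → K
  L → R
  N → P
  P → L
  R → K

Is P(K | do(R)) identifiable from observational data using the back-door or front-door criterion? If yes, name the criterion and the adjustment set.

P(K|do(R)): backdoor, adjust for {L}.

desc(R)\{R}={K}; candidates ⊆ {E,L,N,P}.
size 0: {}; under {} R still reaches {E,K,L,N,P} ∋ K.
{L}: R⊥K given {L} in G with R→· removed — back-door holds.
P(K|do(R)) = Σ_{L} P(K|R,L)·P(L).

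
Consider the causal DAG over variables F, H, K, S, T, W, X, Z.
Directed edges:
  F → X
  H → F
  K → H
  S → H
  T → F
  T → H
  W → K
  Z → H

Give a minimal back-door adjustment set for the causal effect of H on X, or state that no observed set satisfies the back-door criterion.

desc(H)\{H}={F,X}; candidates ⊆ {K,S,T,W,Z}.
size 0: {}; under {} H still reaches {F,K,S,T,W,X,Z} ∋ X.
{T}: H⊥X given {T} in G with H→· removed — back-door holds.

H→X: minimal back-door set {T}.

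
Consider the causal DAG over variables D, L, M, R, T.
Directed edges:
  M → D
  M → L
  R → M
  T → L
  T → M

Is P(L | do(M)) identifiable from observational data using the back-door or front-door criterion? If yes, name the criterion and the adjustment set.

desc(M)\{M}={D,L}; candidates ⊆ {R,T}.
size 0: {}; under {} M still reaches {L,R,T} ∋ L.
{T}: M⊥L given {T} in G with M→· removed — back-door holds.
P(L|do(M)) = Σ_{T} P(L|M,T)·P(T).

P(L|do(M)): backdoor, adjust for {T}.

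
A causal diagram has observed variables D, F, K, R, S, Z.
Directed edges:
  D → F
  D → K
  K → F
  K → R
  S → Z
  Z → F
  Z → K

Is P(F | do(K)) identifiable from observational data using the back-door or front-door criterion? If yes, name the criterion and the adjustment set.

P(F|do(K)): backdoor, adjust for {D, Z}.

desc(K)\{K}={F,R}; candidates ⊆ {D,S,Z}.
size 0: {}; under {} K still reaches {D,F,S,Z} ∋ F.
size 1: {D}, {S}, {Z}; under {D} K still reaches {F,S,Z} ∋ F.
{D,Z}: K⊥F given {D,Z} in G with K→· removed — back-door holds.
P(F|do(K)) = Σ_{D,Z} P(F|K,D,Z)·P(D,Z).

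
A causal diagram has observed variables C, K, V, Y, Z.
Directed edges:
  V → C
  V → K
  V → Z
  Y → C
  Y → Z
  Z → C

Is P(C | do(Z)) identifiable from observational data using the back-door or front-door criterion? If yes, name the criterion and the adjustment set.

desc(Z)\{Z}={C}; candidates ⊆ {K,V,Y}.
size 0: {}; under {} Z still reaches {C,K,V,Y} ∋ C.
size 1: {K}, {V}, {Y}; under {K} Z still reaches {C,V,Y} ∋ C.
{V,Y}: Z⊥C given {V,Y} in G with Z→· removed — back-door holds.
P(C|do(Z)) = Σ_{V,Y} P(C|Z,V,Y)·P(V,Y).

P(C|do(Z)): backdoor, adjust for {V, Y}.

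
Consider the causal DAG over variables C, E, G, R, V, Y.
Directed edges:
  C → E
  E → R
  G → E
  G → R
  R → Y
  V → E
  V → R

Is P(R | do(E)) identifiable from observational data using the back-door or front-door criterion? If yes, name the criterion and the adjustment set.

desc(E)\{E}={R,Y}; candidates ⊆ {C,G,V}.
size 0: {}; under {} E still reaches {C,G,R,V,Y} ∋ R.
size 1: {C}, {G}, {V}; under {C} E still reaches {G,R,V,Y} ∋ R.
{G,V}: E⊥R given {G,V} in G with E→· removed — back-door holds.
P(R|do(E)) = Σ_{G,V} P(R|E,G,V)·P(G,V).

P(R|do(E)): backdoor, adjust for {G, V}.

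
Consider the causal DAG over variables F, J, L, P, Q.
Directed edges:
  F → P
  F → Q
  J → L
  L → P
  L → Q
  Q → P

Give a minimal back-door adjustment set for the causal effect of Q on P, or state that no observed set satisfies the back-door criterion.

Q→P: minimal back-door set {F, L}.

desc(Q)\{Q}={P}; candidates ⊆ {F,J,L}.
size 0: {}; under {} Q still reaches {F,J,L,P} ∋ P.
size 1: {F}, {J}, {L}; under {F} Q still reaches {J,L,P} ∋ P.
{F,L}: Q⊥P given {F,L} in G with Q→· removed — back-door holds.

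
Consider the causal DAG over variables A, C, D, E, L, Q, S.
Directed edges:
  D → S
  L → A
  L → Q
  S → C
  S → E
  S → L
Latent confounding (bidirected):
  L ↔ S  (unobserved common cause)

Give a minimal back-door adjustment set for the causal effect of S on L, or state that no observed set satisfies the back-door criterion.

S→L: no observed back-door set.

desc(S)\{S}={A,C,E,L,Q}; candidates ⊆ {D}.
S↔L: latent back-door arc(s) into S.
size 0: {}; under {} S still reaches {A,D,L,Q} ∋ L.
size 1: {D}; under {D} S still reaches {A,L,Q} ∋ L.
S↔L cannot be blocked by any observed set — no back-door set.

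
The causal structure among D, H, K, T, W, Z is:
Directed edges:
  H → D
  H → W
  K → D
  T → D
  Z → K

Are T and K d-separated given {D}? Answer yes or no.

No — T and K are d-connected given {D}.

Bayes-Ball from T | {D} reaches {H,K,W,Z}.
K ∈ reach(T|{D}) ⇒ T ⊥̸ K | {D}.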